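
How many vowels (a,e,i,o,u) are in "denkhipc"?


Input: denkhipc
Checking each character:
  'd' at position 0: consonant
  'e' at position 1: vowel (running total: 1)
  'n' at position 2: consonant
  'k' at position 3: consonant
  'h' at position 4: consonant
  'i' at position 5: vowel (running total: 2)
  'p' at position 6: consonant
  'c' at position 7: consonant
Total vowels: 2

2


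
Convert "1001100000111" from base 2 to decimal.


Input: "1001100000111" in base 2
Positional expansion:
  Digit '1' (value 1) x 2^12 = 4096
  Digit '0' (value 0) x 2^11 = 0
  Digit '0' (value 0) x 2^10 = 0
  Digit '1' (value 1) x 2^9 = 512
  Digit '1' (value 1) x 2^8 = 256
  Digit '0' (value 0) x 2^7 = 0
  Digit '0' (value 0) x 2^6 = 0
  Digit '0' (value 0) x 2^5 = 0
  Digit '0' (value 0) x 2^4 = 0
  Digit '0' (value 0) x 2^3 = 0
  Digit '1' (value 1) x 2^2 = 4
  Digit '1' (value 1) x 2^1 = 2
  Digit '1' (value 1) x 2^0 = 1
Sum = 4871

4871


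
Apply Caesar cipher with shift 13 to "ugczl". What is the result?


Caesar cipher: shift "ugczl" by 13
  'u' (pos 20) + 13 = pos 7 = 'h'
  'g' (pos 6) + 13 = pos 19 = 't'
  'c' (pos 2) + 13 = pos 15 = 'p'
  'z' (pos 25) + 13 = pos 12 = 'm'
  'l' (pos 11) + 13 = pos 24 = 'y'
Result: htpmy

htpmy


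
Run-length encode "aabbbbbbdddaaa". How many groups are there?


Input: aabbbbbbdddaaa
Scanning for consecutive runs:
  Group 1: 'a' x 2 (positions 0-1)
  Group 2: 'b' x 6 (positions 2-7)
  Group 3: 'd' x 3 (positions 8-10)
  Group 4: 'a' x 3 (positions 11-13)
Total groups: 4

4


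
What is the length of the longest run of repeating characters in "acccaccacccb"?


Input: "acccaccacccb"
Scanning for longest run:
  Position 1 ('c'): new char, reset run to 1
  Position 2 ('c'): continues run of 'c', length=2
  Position 3 ('c'): continues run of 'c', length=3
  Position 4 ('a'): new char, reset run to 1
  Position 5 ('c'): new char, reset run to 1
  Position 6 ('c'): continues run of 'c', length=2
  Position 7 ('a'): new char, reset run to 1
  Position 8 ('c'): new char, reset run to 1
  Position 9 ('c'): continues run of 'c', length=2
  Position 10 ('c'): continues run of 'c', length=3
  Position 11 ('b'): new char, reset run to 1
Longest run: 'c' with length 3

3


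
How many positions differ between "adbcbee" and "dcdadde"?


Comparing "adbcbee" and "dcdadde" position by position:
  Position 0: 'a' vs 'd' => DIFFER
  Position 1: 'd' vs 'c' => DIFFER
  Position 2: 'b' vs 'd' => DIFFER
  Position 3: 'c' vs 'a' => DIFFER
  Position 4: 'b' vs 'd' => DIFFER
  Position 5: 'e' vs 'd' => DIFFER
  Position 6: 'e' vs 'e' => same
Positions that differ: 6

6


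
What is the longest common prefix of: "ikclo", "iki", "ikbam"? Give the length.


Words: ikclo, iki, ikbam
  Position 0: all 'i' => match
  Position 1: all 'k' => match
  Position 2: ('c', 'i', 'b') => mismatch, stop
LCP = "ik" (length 2)

2


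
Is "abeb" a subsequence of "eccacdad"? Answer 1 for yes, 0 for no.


Check if "abeb" is a subsequence of "eccacdad"
Greedy scan:
  Position 0 ('e'): no match needed
  Position 1 ('c'): no match needed
  Position 2 ('c'): no match needed
  Position 3 ('a'): matches sub[0] = 'a'
  Position 4 ('c'): no match needed
  Position 5 ('d'): no match needed
  Position 6 ('a'): no match needed
  Position 7 ('d'): no match needed
Only matched 1/4 characters => not a subsequence

0


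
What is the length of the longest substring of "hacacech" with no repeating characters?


Input: "hacacech"
Sliding window (track last position of each char):
  Position 0 ('h'): window [0,0] length 1 -- new best
  Position 1 ('a'): window [0,1] length 2 -- new best
  Position 2 ('c'): window [0,2] length 3 -- new best
  Position 3 ('a'): repeat (last at 1), move window start to 2
  Position 3 ('a'): window [2,3] length 2
  Position 4 ('c'): repeat (last at 2), move window start to 3
  Position 4 ('c'): window [3,4] length 2
  Position 5 ('e'): window [3,5] length 3
  Position 6 ('c'): repeat (last at 4), move window start to 5
  Position 6 ('c'): window [5,6] length 2
  Position 7 ('h'): window [5,7] length 3
Longest substring with no repeats: "hac" with length 3

3


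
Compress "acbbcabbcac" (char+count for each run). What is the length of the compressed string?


Input: acbbcabbcac
Runs:
  'a' x 1 => "a1"
  'c' x 1 => "c1"
  'b' x 2 => "b2"
  'c' x 1 => "c1"
  'a' x 1 => "a1"
  'b' x 2 => "b2"
  'c' x 1 => "c1"
  'a' x 1 => "a1"
  'c' x 1 => "c1"
Compressed: "a1c1b2c1a1b2c1a1c1"
Compressed length: 18

18


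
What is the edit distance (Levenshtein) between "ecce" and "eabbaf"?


Computing edit distance: "ecce" -> "eabbaf"
DP table:
           e    a    b    b    a    f
      0    1    2    3    4    5    6
  e   1    0    1    2    3    4    5
  c   2    1    1    2    3    4    5
  c   3    2    2    2    3    4    5
  e   4    3    3    3    3    4    5
Edit distance = dp[4][6] = 5

5


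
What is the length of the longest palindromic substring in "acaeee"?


Input: "acaeee"
Checking substrings for palindromes:
  [0:3] "aca" (len 3) => palindrome
  [3:6] "eee" (len 3) => palindrome
  [3:5] "ee" (len 2) => palindrome
  [4:6] "ee" (len 2) => palindrome
Longest palindromic substring: "aca" with length 3

3


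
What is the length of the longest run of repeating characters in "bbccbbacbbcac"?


Input: "bbccbbacbbcac"
Scanning for longest run:
  Position 1 ('b'): continues run of 'b', length=2
  Position 2 ('c'): new char, reset run to 1
  Position 3 ('c'): continues run of 'c', length=2
  Position 4 ('b'): new char, reset run to 1
  Position 5 ('b'): continues run of 'b', length=2
  Position 6 ('a'): new char, reset run to 1
  Position 7 ('c'): new char, reset run to 1
  Position 8 ('b'): new char, reset run to 1
  Position 9 ('b'): continues run of 'b', length=2
  Position 10 ('c'): new char, reset run to 1
  Position 11 ('a'): new char, reset run to 1
  Position 12 ('c'): new char, reset run to 1
Longest run: 'b' with length 2

2


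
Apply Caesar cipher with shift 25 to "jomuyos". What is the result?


Caesar cipher: shift "jomuyos" by 25
  'j' (pos 9) + 25 = pos 8 = 'i'
  'o' (pos 14) + 25 = pos 13 = 'n'
  'm' (pos 12) + 25 = pos 11 = 'l'
  'u' (pos 20) + 25 = pos 19 = 't'
  'y' (pos 24) + 25 = pos 23 = 'x'
  'o' (pos 14) + 25 = pos 13 = 'n'
  's' (pos 18) + 25 = pos 17 = 'r'
Result: inltxnr

inltxnr


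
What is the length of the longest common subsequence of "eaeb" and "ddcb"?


LCS of "eaeb" and "ddcb"
DP table:
           d    d    c    b
      0    0    0    0    0
  e   0    0    0    0    0
  a   0    0    0    0    0
  e   0    0    0    0    0
  b   0    0    0    0    1
LCS length = dp[4][4] = 1

1


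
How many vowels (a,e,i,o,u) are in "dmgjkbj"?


Input: dmgjkbj
Checking each character:
  'd' at position 0: consonant
  'm' at position 1: consonant
  'g' at position 2: consonant
  'j' at position 3: consonant
  'k' at position 4: consonant
  'b' at position 5: consonant
  'j' at position 6: consonant
Total vowels: 0

0


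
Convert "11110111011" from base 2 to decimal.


Input: "11110111011" in base 2
Positional expansion:
  Digit '1' (value 1) x 2^10 = 1024
  Digit '1' (value 1) x 2^9 = 512
  Digit '1' (value 1) x 2^8 = 256
  Digit '1' (value 1) x 2^7 = 128
  Digit '0' (value 0) x 2^6 = 0
  Digit '1' (value 1) x 2^5 = 32
  Digit '1' (value 1) x 2^4 = 16
  Digit '1' (value 1) x 2^3 = 8
  Digit '0' (value 0) x 2^2 = 0
  Digit '1' (value 1) x 2^1 = 2
  Digit '1' (value 1) x 2^0 = 1
Sum = 1979

1979


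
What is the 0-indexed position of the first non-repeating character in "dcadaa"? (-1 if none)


Input: dcadaa
Character frequencies:
  'a': 3
  'c': 1
  'd': 2
Scanning left to right for freq == 1:
  Position 0 ('d'): freq=2, skip
  Position 1 ('c'): unique! => answer = 1

1


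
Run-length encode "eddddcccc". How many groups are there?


Input: eddddcccc
Scanning for consecutive runs:
  Group 1: 'e' x 1 (positions 0-0)
  Group 2: 'd' x 4 (positions 1-4)
  Group 3: 'c' x 4 (positions 5-8)
Total groups: 3

3


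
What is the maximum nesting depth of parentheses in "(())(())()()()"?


Input: "(())(())()()()"
Tracking depth:
  Position 0 '(': depth becomes 1
  Position 1 '(': depth becomes 2
  Position 2 ')': depth becomes 1
  Position 3 ')': depth becomes 0
  Position 4 '(': depth becomes 1
  Position 5 '(': depth becomes 2
  Position 6 ')': depth becomes 1
  Position 7 ')': depth becomes 0
  Position 8 '(': depth becomes 1
  Position 9 ')': depth becomes 0
  Position 10 '(': depth becomes 1
  Position 11 ')': depth becomes 0
  Position 12 '(': depth becomes 1
  Position 13 ')': depth becomes 0
Maximum depth reached: 2

2


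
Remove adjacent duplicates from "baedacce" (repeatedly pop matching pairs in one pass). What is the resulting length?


Input: baedacce
Stack-based adjacent duplicate removal:
  Read 'b': push. Stack: b
  Read 'a': push. Stack: ba
  Read 'e': push. Stack: bae
  Read 'd': push. Stack: baed
  Read 'a': push. Stack: baeda
  Read 'c': push. Stack: baedac
  Read 'c': matches stack top 'c' => pop. Stack: baeda
  Read 'e': push. Stack: baedae
Final stack: "baedae" (length 6)

6


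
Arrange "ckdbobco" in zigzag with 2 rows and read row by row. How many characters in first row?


Zigzag "ckdbobco" into 2 rows:
Placing characters:
  'c' => row 0
  'k' => row 1
  'd' => row 0
  'b' => row 1
  'o' => row 0
  'b' => row 1
  'c' => row 0
  'o' => row 1
Rows:
  Row 0: "cdoc"
  Row 1: "kbbo"
First row length: 4

4


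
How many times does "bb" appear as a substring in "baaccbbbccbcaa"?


Searching for "bb" in "baaccbbbccbcaa"
Scanning each position:
  Position 0: "ba" => no
  Position 1: "aa" => no
  Position 2: "ac" => no
  Position 3: "cc" => no
  Position 4: "cb" => no
  Position 5: "bb" => MATCH
  Position 6: "bb" => MATCH
  Position 7: "bc" => no
  Position 8: "cc" => no
  Position 9: "cb" => no
  Position 10: "bc" => no
  Position 11: "ca" => no
  Position 12: "aa" => no
Total occurrences: 2

2


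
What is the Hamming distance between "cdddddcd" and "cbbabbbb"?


Comparing "cdddddcd" and "cbbabbbb" position by position:
  Position 0: 'c' vs 'c' => same
  Position 1: 'd' vs 'b' => differ
  Position 2: 'd' vs 'b' => differ
  Position 3: 'd' vs 'a' => differ
  Position 4: 'd' vs 'b' => differ
  Position 5: 'd' vs 'b' => differ
  Position 6: 'c' vs 'b' => differ
  Position 7: 'd' vs 'b' => differ
Total differences (Hamming distance): 7

7


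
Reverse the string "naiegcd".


Input: naiegcd
Reading characters right to left:
  Position 6: 'd'
  Position 5: 'c'
  Position 4: 'g'
  Position 3: 'e'
  Position 2: 'i'
  Position 1: 'a'
  Position 0: 'n'
Reversed: dcgeian

dcgeian


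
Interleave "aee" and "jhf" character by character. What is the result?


Interleaving "aee" and "jhf":
  Position 0: 'a' from first, 'j' from second => "aj"
  Position 1: 'e' from first, 'h' from second => "eh"
  Position 2: 'e' from first, 'f' from second => "ef"
Result: ajehef

ajehef


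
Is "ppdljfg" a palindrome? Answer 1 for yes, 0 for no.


Input: ppdljfg
Reversed: gfjldpp
  Compare pos 0 ('p') with pos 6 ('g'): MISMATCH
  Compare pos 1 ('p') with pos 5 ('f'): MISMATCH
  Compare pos 2 ('d') with pos 4 ('j'): MISMATCH
Result: not a palindrome

0


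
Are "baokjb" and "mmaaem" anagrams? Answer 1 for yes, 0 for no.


Strings: "baokjb", "mmaaem"
Sorted first:  abbjko
Sorted second: aaemmm
Differ at position 1: 'b' vs 'a' => not anagrams

0


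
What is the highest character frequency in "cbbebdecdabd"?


Input: cbbebdecdabd
Character counts:
  'a': 1
  'b': 4
  'c': 2
  'd': 3
  'e': 2
Maximum frequency: 4

4


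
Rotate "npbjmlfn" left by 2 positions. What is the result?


Input: "npbjmlfn", rotate left by 2
First 2 characters: "np"
Remaining characters: "bjmlfn"
Concatenate remaining + first: "bjmlfn" + "np" = "bjmlfnnp"

bjmlfnnp


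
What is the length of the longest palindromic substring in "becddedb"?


Input: "becddedb"
Checking substrings for palindromes:
  [4:7] "ded" (len 3) => palindrome
  [3:5] "dd" (len 2) => palindrome
Longest palindromic substring: "ded" with length 3

3


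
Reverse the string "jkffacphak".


Input: jkffacphak
Reading characters right to left:
  Position 9: 'k'
  Position 8: 'a'
  Position 7: 'h'
  Position 6: 'p'
  Position 5: 'c'
  Position 4: 'a'
  Position 3: 'f'
  Position 2: 'f'
  Position 1: 'k'
  Position 0: 'j'
Reversed: kahpcaffkj

kahpcaffkj


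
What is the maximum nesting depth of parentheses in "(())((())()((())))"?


Input: "(())((())()((())))"
Tracking depth:
  Position 0 '(': depth becomes 1
  Position 1 '(': depth becomes 2
  Position 2 ')': depth becomes 1
  Position 3 ')': depth becomes 0
  Position 4 '(': depth becomes 1
  Position 5 '(': depth becomes 2
  Position 6 '(': depth becomes 3
  Position 7 ')': depth becomes 2
  Position 8 ')': depth becomes 1
  Position 9 '(': depth becomes 2
  Position 10 ')': depth becomes 1
  Position 11 '(': depth becomes 2
  Position 12 '(': depth becomes 3
  Position 13 '(': depth becomes 4
  Position 14 ')': depth becomes 3
  Position 15 ')': depth becomes 2
  Position 16 ')': depth becomes 1
  Position 17 ')': depth becomes 0
Maximum depth reached: 4

4


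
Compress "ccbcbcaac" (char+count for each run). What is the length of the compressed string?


Input: ccbcbcaac
Runs:
  'c' x 2 => "c2"
  'b' x 1 => "b1"
  'c' x 1 => "c1"
  'b' x 1 => "b1"
  'c' x 1 => "c1"
  'a' x 2 => "a2"
  'c' x 1 => "c1"
Compressed: "c2b1c1b1c1a2c1"
Compressed length: 14

14


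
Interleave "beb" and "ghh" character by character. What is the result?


Interleaving "beb" and "ghh":
  Position 0: 'b' from first, 'g' from second => "bg"
  Position 1: 'e' from first, 'h' from second => "eh"
  Position 2: 'b' from first, 'h' from second => "bh"
Result: bgehbh

bgehbh


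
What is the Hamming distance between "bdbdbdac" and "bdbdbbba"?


Comparing "bdbdbdac" and "bdbdbbba" position by position:
  Position 0: 'b' vs 'b' => same
  Position 1: 'd' vs 'd' => same
  Position 2: 'b' vs 'b' => same
  Position 3: 'd' vs 'd' => same
  Position 4: 'b' vs 'b' => same
  Position 5: 'd' vs 'b' => differ
  Position 6: 'a' vs 'b' => differ
  Position 7: 'c' vs 'a' => differ
Total differences (Hamming distance): 3

3


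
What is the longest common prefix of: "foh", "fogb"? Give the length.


Words: foh, fogb
  Position 0: all 'f' => match
  Position 1: all 'o' => match
  Position 2: ('h', 'g') => mismatch, stop
LCP = "fo" (length 2)

2


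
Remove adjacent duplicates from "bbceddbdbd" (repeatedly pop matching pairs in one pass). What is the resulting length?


Input: bbceddbdbd
Stack-based adjacent duplicate removal:
  Read 'b': push. Stack: b
  Read 'b': matches stack top 'b' => pop. Stack: (empty)
  Read 'c': push. Stack: c
  Read 'e': push. Stack: ce
  Read 'd': push. Stack: ced
  Read 'd': matches stack top 'd' => pop. Stack: ce
  Read 'b': push. Stack: ceb
  Read 'd': push. Stack: cebd
  Read 'b': push. Stack: cebdb
  Read 'd': push. Stack: cebdbd
Final stack: "cebdbd" (length 6)

6


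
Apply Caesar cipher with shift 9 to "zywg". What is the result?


Caesar cipher: shift "zywg" by 9
  'z' (pos 25) + 9 = pos 8 = 'i'
  'y' (pos 24) + 9 = pos 7 = 'h'
  'w' (pos 22) + 9 = pos 5 = 'f'
  'g' (pos 6) + 9 = pos 15 = 'p'
Result: ihfp

ihfp


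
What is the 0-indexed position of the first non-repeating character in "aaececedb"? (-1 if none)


Input: aaececedb
Character frequencies:
  'a': 2
  'b': 1
  'c': 2
  'd': 1
  'e': 3
Scanning left to right for freq == 1:
  Position 0 ('a'): freq=2, skip
  Position 1 ('a'): freq=2, skip
  Position 2 ('e'): freq=3, skip
  Position 3 ('c'): freq=2, skip
  Position 4 ('e'): freq=3, skip
  Position 5 ('c'): freq=2, skip
  Position 6 ('e'): freq=3, skip
  Position 7 ('d'): unique! => answer = 7

7


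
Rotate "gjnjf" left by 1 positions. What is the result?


Input: "gjnjf", rotate left by 1
First 1 characters: "g"
Remaining characters: "jnjf"
Concatenate remaining + first: "jnjf" + "g" = "jnjfg"

jnjfg


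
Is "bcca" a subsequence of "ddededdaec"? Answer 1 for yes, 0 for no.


Check if "bcca" is a subsequence of "ddededdaec"
Greedy scan:
  Position 0 ('d'): no match needed
  Position 1 ('d'): no match needed
  Position 2 ('e'): no match needed
  Position 3 ('d'): no match needed
  Position 4 ('e'): no match needed
  Position 5 ('d'): no match needed
  Position 6 ('d'): no match needed
  Position 7 ('a'): no match needed
  Position 8 ('e'): no match needed
  Position 9 ('c'): no match needed
Only matched 0/4 characters => not a subsequence

0


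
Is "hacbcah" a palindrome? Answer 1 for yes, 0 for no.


Input: hacbcah
Reversed: hacbcah
  Compare pos 0 ('h') with pos 6 ('h'): match
  Compare pos 1 ('a') with pos 5 ('a'): match
  Compare pos 2 ('c') with pos 4 ('c'): match
Result: palindrome

1


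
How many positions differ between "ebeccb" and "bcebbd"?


Comparing "ebeccb" and "bcebbd" position by position:
  Position 0: 'e' vs 'b' => DIFFER
  Position 1: 'b' vs 'c' => DIFFER
  Position 2: 'e' vs 'e' => same
  Position 3: 'c' vs 'b' => DIFFER
  Position 4: 'c' vs 'b' => DIFFER
  Position 5: 'b' vs 'd' => DIFFER
Positions that differ: 5

5


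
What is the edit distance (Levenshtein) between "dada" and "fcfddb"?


Computing edit distance: "dada" -> "fcfddb"
DP table:
           f    c    f    d    d    b
      0    1    2    3    4    5    6
  d   1    1    2    3    3    4    5
  a   2    2    2    3    4    4    5
  d   3    3    3    3    3    4    5
  a   4    4    4    4    4    4    5
Edit distance = dp[4][6] = 5

5


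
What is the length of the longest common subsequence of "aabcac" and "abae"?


LCS of "aabcac" and "abae"
DP table:
           a    b    a    e
      0    0    0    0    0
  a   0    1    1    1    1
  a   0    1    1    2    2
  b   0    1    2    2    2
  c   0    1    2    2    2
  a   0    1    2    3    3
  c   0    1    2    3    3
LCS length = dp[6][4] = 3

3


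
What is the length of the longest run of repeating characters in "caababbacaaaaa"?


Input: "caababbacaaaaa"
Scanning for longest run:
  Position 1 ('a'): new char, reset run to 1
  Position 2 ('a'): continues run of 'a', length=2
  Position 3 ('b'): new char, reset run to 1
  Position 4 ('a'): new char, reset run to 1
  Position 5 ('b'): new char, reset run to 1
  Position 6 ('b'): continues run of 'b', length=2
  Position 7 ('a'): new char, reset run to 1
  Position 8 ('c'): new char, reset run to 1
  Position 9 ('a'): new char, reset run to 1
  Position 10 ('a'): continues run of 'a', length=2
  Position 11 ('a'): continues run of 'a', length=3
  Position 12 ('a'): continues run of 'a', length=4
  Position 13 ('a'): continues run of 'a', length=5
Longest run: 'a' with length 5

5


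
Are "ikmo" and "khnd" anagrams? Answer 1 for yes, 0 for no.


Strings: "ikmo", "khnd"
Sorted first:  ikmo
Sorted second: dhkn
Differ at position 0: 'i' vs 'd' => not anagrams

0


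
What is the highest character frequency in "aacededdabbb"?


Input: aacededdabbb
Character counts:
  'a': 3
  'b': 3
  'c': 1
  'd': 3
  'e': 2
Maximum frequency: 3

3


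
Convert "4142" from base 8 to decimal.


Input: "4142" in base 8
Positional expansion:
  Digit '4' (value 4) x 8^3 = 2048
  Digit '1' (value 1) x 8^2 = 64
  Digit '4' (value 4) x 8^1 = 32
  Digit '2' (value 2) x 8^0 = 2
Sum = 2146

2146


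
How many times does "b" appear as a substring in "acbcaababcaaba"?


Searching for "b" in "acbcaababcaaba"
Scanning each position:
  Position 0: "a" => no
  Position 1: "c" => no
  Position 2: "b" => MATCH
  Position 3: "c" => no
  Position 4: "a" => no
  Position 5: "a" => no
  Position 6: "b" => MATCH
  Position 7: "a" => no
  Position 8: "b" => MATCH
  Position 9: "c" => no
  Position 10: "a" => no
  Position 11: "a" => no
  Position 12: "b" => MATCH
  Position 13: "a" => no
Total occurrences: 4

4


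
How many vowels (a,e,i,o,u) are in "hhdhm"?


Input: hhdhm
Checking each character:
  'h' at position 0: consonant
  'h' at position 1: consonant
  'd' at position 2: consonant
  'h' at position 3: consonant
  'm' at position 4: consonant
Total vowels: 0

0


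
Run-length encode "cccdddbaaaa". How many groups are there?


Input: cccdddbaaaa
Scanning for consecutive runs:
  Group 1: 'c' x 3 (positions 0-2)
  Group 2: 'd' x 3 (positions 3-5)
  Group 3: 'b' x 1 (positions 6-6)
  Group 4: 'a' x 4 (positions 7-10)
Total groups: 4

4


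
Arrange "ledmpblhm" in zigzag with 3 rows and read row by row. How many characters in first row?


Zigzag "ledmpblhm" into 3 rows:
Placing characters:
  'l' => row 0
  'e' => row 1
  'd' => row 2
  'm' => row 1
  'p' => row 0
  'b' => row 1
  'l' => row 2
  'h' => row 1
  'm' => row 0
Rows:
  Row 0: "lpm"
  Row 1: "embh"
  Row 2: "dl"
First row length: 3

3


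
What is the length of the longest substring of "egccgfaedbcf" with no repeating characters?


Input: "egccgfaedbcf"
Sliding window (track last position of each char):
  Position 0 ('e'): window [0,0] length 1 -- new best
  Position 1 ('g'): window [0,1] length 2 -- new best
  Position 2 ('c'): window [0,2] length 3 -- new best
  Position 3 ('c'): repeat (last at 2), move window start to 3
  Position 3 ('c'): window [3,3] length 1
  Position 4 ('g'): window [3,4] length 2
  Position 5 ('f'): window [3,5] length 3
  Position 6 ('a'): window [3,6] length 4 -- new best
  Position 7 ('e'): window [3,7] length 5 -- new best
  Position 8 ('d'): window [3,8] length 6 -- new best
  Position 9 ('b'): window [3,9] length 7 -- new best
  Position 10 ('c'): repeat (last at 3), move window start to 4
  Position 10 ('c'): window [4,10] length 7
  Position 11 ('f'): repeat (last at 5), move window start to 6
  Position 11 ('f'): window [6,11] length 6
Longest substring with no repeats: "cgfaedb" with length 7

7


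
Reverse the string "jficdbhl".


Input: jficdbhl
Reading characters right to left:
  Position 7: 'l'
  Position 6: 'h'
  Position 5: 'b'
  Position 4: 'd'
  Position 3: 'c'
  Position 2: 'i'
  Position 1: 'f'
  Position 0: 'j'
Reversed: lhbdcifj

lhbdcifj


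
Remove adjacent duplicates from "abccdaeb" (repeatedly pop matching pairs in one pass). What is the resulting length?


Input: abccdaeb
Stack-based adjacent duplicate removal:
  Read 'a': push. Stack: a
  Read 'b': push. Stack: ab
  Read 'c': push. Stack: abc
  Read 'c': matches stack top 'c' => pop. Stack: ab
  Read 'd': push. Stack: abd
  Read 'a': push. Stack: abda
  Read 'e': push. Stack: abdae
  Read 'b': push. Stack: abdaeb
Final stack: "abdaeb" (length 6)

6


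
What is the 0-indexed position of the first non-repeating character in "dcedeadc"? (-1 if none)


Input: dcedeadc
Character frequencies:
  'a': 1
  'c': 2
  'd': 3
  'e': 2
Scanning left to right for freq == 1:
  Position 0 ('d'): freq=3, skip
  Position 1 ('c'): freq=2, skip
  Position 2 ('e'): freq=2, skip
  Position 3 ('d'): freq=3, skip
  Position 4 ('e'): freq=2, skip
  Position 5 ('a'): unique! => answer = 5

5


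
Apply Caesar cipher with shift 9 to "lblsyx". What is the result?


Caesar cipher: shift "lblsyx" by 9
  'l' (pos 11) + 9 = pos 20 = 'u'
  'b' (pos 1) + 9 = pos 10 = 'k'
  'l' (pos 11) + 9 = pos 20 = 'u'
  's' (pos 18) + 9 = pos 1 = 'b'
  'y' (pos 24) + 9 = pos 7 = 'h'
  'x' (pos 23) + 9 = pos 6 = 'g'
Result: ukubhg

ukubhg


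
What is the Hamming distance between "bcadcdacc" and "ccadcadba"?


Comparing "bcadcdacc" and "ccadcadba" position by position:
  Position 0: 'b' vs 'c' => differ
  Position 1: 'c' vs 'c' => same
  Position 2: 'a' vs 'a' => same
  Position 3: 'd' vs 'd' => same
  Position 4: 'c' vs 'c' => same
  Position 5: 'd' vs 'a' => differ
  Position 6: 'a' vs 'd' => differ
  Position 7: 'c' vs 'b' => differ
  Position 8: 'c' vs 'a' => differ
Total differences (Hamming distance): 5

5


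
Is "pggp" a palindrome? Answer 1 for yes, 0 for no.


Input: pggp
Reversed: pggp
  Compare pos 0 ('p') with pos 3 ('p'): match
  Compare pos 1 ('g') with pos 2 ('g'): match
Result: palindrome

1


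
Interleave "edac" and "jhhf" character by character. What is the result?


Interleaving "edac" and "jhhf":
  Position 0: 'e' from first, 'j' from second => "ej"
  Position 1: 'd' from first, 'h' from second => "dh"
  Position 2: 'a' from first, 'h' from second => "ah"
  Position 3: 'c' from first, 'f' from second => "cf"
Result: ejdhahcf

ejdhahcf


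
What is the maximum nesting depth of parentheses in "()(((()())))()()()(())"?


Input: "()(((()())))()()()(())"
Tracking depth:
  Position 0 '(': depth becomes 1
  Position 1 ')': depth becomes 0
  Position 2 '(': depth becomes 1
  Position 3 '(': depth becomes 2
  Position 4 '(': depth becomes 3
  Position 5 '(': depth becomes 4
  Position 6 ')': depth becomes 3
  Position 7 '(': depth becomes 4
  Position 8 ')': depth becomes 3
  Position 9 ')': depth becomes 2
  Position 10 ')': depth becomes 1
  Position 11 ')': depth becomes 0
  Position 12 '(': depth becomes 1
  Position 13 ')': depth becomes 0
  Position 14 '(': depth becomes 1
  Position 15 ')': depth becomes 0
  Position 16 '(': depth becomes 1
  Position 17 ')': depth becomes 0
  Position 18 '(': depth becomes 1
  Position 19 '(': depth becomes 2
  Position 20 ')': depth becomes 1
  Position 21 ')': depth becomes 0
Maximum depth reached: 4

4


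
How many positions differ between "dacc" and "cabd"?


Comparing "dacc" and "cabd" position by position:
  Position 0: 'd' vs 'c' => DIFFER
  Position 1: 'a' vs 'a' => same
  Position 2: 'c' vs 'b' => DIFFER
  Position 3: 'c' vs 'd' => DIFFER
Positions that differ: 3

3


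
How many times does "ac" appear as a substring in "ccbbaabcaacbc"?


Searching for "ac" in "ccbbaabcaacbc"
Scanning each position:
  Position 0: "cc" => no
  Position 1: "cb" => no
  Position 2: "bb" => no
  Position 3: "ba" => no
  Position 4: "aa" => no
  Position 5: "ab" => no
  Position 6: "bc" => no
  Position 7: "ca" => no
  Position 8: "aa" => no
  Position 9: "ac" => MATCH
  Position 10: "cb" => no
  Position 11: "bc" => no
Total occurrences: 1

1


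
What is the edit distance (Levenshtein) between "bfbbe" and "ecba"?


Computing edit distance: "bfbbe" -> "ecba"
DP table:
           e    c    b    a
      0    1    2    3    4
  b   1    1    2    2    3
  f   2    2    2    3    3
  b   3    3    3    2    3
  b   4    4    4    3    3
  e   5    4    5    4    4
Edit distance = dp[5][4] = 4

4


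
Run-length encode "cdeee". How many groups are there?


Input: cdeee
Scanning for consecutive runs:
  Group 1: 'c' x 1 (positions 0-0)
  Group 2: 'd' x 1 (positions 1-1)
  Group 3: 'e' x 3 (positions 2-4)
Total groups: 3

3


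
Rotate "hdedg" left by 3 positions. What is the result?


Input: "hdedg", rotate left by 3
First 3 characters: "hde"
Remaining characters: "dg"
Concatenate remaining + first: "dg" + "hde" = "dghde"

dghde


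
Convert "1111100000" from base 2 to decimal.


Input: "1111100000" in base 2
Positional expansion:
  Digit '1' (value 1) x 2^9 = 512
  Digit '1' (value 1) x 2^8 = 256
  Digit '1' (value 1) x 2^7 = 128
  Digit '1' (value 1) x 2^6 = 64
  Digit '1' (value 1) x 2^5 = 32
  Digit '0' (value 0) x 2^4 = 0
  Digit '0' (value 0) x 2^3 = 0
  Digit '0' (value 0) x 2^2 = 0
  Digit '0' (value 0) x 2^1 = 0
  Digit '0' (value 0) x 2^0 = 0
Sum = 992

992


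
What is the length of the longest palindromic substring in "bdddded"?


Input: "bdddded"
Checking substrings for palindromes:
  [1:5] "dddd" (len 4) => palindrome
  [1:4] "ddd" (len 3) => palindrome
  [2:5] "ddd" (len 3) => palindrome
  [4:7] "ded" (len 3) => palindrome
  [1:3] "dd" (len 2) => palindrome
  [2:4] "dd" (len 2) => palindrome
Longest palindromic substring: "dddd" with length 4

4


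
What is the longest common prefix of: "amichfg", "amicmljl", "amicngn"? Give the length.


Words: amichfg, amicmljl, amicngn
  Position 0: all 'a' => match
  Position 1: all 'm' => match
  Position 2: all 'i' => match
  Position 3: all 'c' => match
  Position 4: ('h', 'm', 'n') => mismatch, stop
LCP = "amic" (length 4)

4


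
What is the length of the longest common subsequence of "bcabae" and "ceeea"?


LCS of "bcabae" and "ceeea"
DP table:
           c    e    e    e    a
      0    0    0    0    0    0
  b   0    0    0    0    0    0
  c   0    1    1    1    1    1
  a   0    1    1    1    1    2
  b   0    1    1    1    1    2
  a   0    1    1    1    1    2
  e   0    1    2    2    2    2
LCS length = dp[6][5] = 2

2


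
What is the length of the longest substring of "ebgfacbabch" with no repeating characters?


Input: "ebgfacbabch"
Sliding window (track last position of each char):
  Position 0 ('e'): window [0,0] length 1 -- new best
  Position 1 ('b'): window [0,1] length 2 -- new best
  Position 2 ('g'): window [0,2] length 3 -- new best
  Position 3 ('f'): window [0,3] length 4 -- new best
  Position 4 ('a'): window [0,4] length 5 -- new best
  Position 5 ('c'): window [0,5] length 6 -- new best
  Position 6 ('b'): repeat (last at 1), move window start to 2
  Position 6 ('b'): window [2,6] length 5
  Position 7 ('a'): repeat (last at 4), move window start to 5
  Position 7 ('a'): window [5,7] length 3
  Position 8 ('b'): repeat (last at 6), move window start to 7
  Position 8 ('b'): window [7,8] length 2
  Position 9 ('c'): window [7,9] length 3
  Position 10 ('h'): window [7,10] length 4
Longest substring with no repeats: "ebgfac" with length 6

6


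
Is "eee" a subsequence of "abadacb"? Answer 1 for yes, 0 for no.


Check if "eee" is a subsequence of "abadacb"
Greedy scan:
  Position 0 ('a'): no match needed
  Position 1 ('b'): no match needed
  Position 2 ('a'): no match needed
  Position 3 ('d'): no match needed
  Position 4 ('a'): no match needed
  Position 5 ('c'): no match needed
  Position 6 ('b'): no match needed
Only matched 0/3 characters => not a subsequence

0


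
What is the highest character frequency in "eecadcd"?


Input: eecadcd
Character counts:
  'a': 1
  'c': 2
  'd': 2
  'e': 2
Maximum frequency: 2

2


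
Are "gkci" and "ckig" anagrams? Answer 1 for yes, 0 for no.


Strings: "gkci", "ckig"
Sorted first:  cgik
Sorted second: cgik
Sorted forms match => anagrams

1


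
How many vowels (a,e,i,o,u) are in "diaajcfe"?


Input: diaajcfe
Checking each character:
  'd' at position 0: consonant
  'i' at position 1: vowel (running total: 1)
  'a' at position 2: vowel (running total: 2)
  'a' at position 3: vowel (running total: 3)
  'j' at position 4: consonant
  'c' at position 5: consonant
  'f' at position 6: consonant
  'e' at position 7: vowel (running total: 4)
Total vowels: 4

4


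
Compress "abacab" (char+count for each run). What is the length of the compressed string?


Input: abacab
Runs:
  'a' x 1 => "a1"
  'b' x 1 => "b1"
  'a' x 1 => "a1"
  'c' x 1 => "c1"
  'a' x 1 => "a1"
  'b' x 1 => "b1"
Compressed: "a1b1a1c1a1b1"
Compressed length: 12

12


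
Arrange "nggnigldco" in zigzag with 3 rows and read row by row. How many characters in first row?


Zigzag "nggnigldco" into 3 rows:
Placing characters:
  'n' => row 0
  'g' => row 1
  'g' => row 2
  'n' => row 1
  'i' => row 0
  'g' => row 1
  'l' => row 2
  'd' => row 1
  'c' => row 0
  'o' => row 1
Rows:
  Row 0: "nic"
  Row 1: "gngdo"
  Row 2: "gl"
First row length: 3

3


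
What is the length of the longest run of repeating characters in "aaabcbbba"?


Input: "aaabcbbba"
Scanning for longest run:
  Position 1 ('a'): continues run of 'a', length=2
  Position 2 ('a'): continues run of 'a', length=3
  Position 3 ('b'): new char, reset run to 1
  Position 4 ('c'): new char, reset run to 1
  Position 5 ('b'): new char, reset run to 1
  Position 6 ('b'): continues run of 'b', length=2
  Position 7 ('b'): continues run of 'b', length=3
  Position 8 ('a'): new char, reset run to 1
Longest run: 'a' with length 3

3


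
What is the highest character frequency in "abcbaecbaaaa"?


Input: abcbaecbaaaa
Character counts:
  'a': 6
  'b': 3
  'c': 2
  'e': 1
Maximum frequency: 6

6


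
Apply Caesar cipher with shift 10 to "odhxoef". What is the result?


Caesar cipher: shift "odhxoef" by 10
  'o' (pos 14) + 10 = pos 24 = 'y'
  'd' (pos 3) + 10 = pos 13 = 'n'
  'h' (pos 7) + 10 = pos 17 = 'r'
  'x' (pos 23) + 10 = pos 7 = 'h'
  'o' (pos 14) + 10 = pos 24 = 'y'
  'e' (pos 4) + 10 = pos 14 = 'o'
  'f' (pos 5) + 10 = pos 15 = 'p'
Result: ynrhyop

ynrhyop


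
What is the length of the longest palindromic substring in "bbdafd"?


Input: "bbdafd"
Checking substrings for palindromes:
  [0:2] "bb" (len 2) => palindrome
Longest palindromic substring: "bb" with length 2

2


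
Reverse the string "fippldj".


Input: fippldj
Reading characters right to left:
  Position 6: 'j'
  Position 5: 'd'
  Position 4: 'l'
  Position 3: 'p'
  Position 2: 'p'
  Position 1: 'i'
  Position 0: 'f'
Reversed: jdlppif

jdlppif


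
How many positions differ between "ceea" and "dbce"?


Comparing "ceea" and "dbce" position by position:
  Position 0: 'c' vs 'd' => DIFFER
  Position 1: 'e' vs 'b' => DIFFER
  Position 2: 'e' vs 'c' => DIFFER
  Position 3: 'a' vs 'e' => DIFFER
Positions that differ: 4

4


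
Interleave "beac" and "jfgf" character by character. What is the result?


Interleaving "beac" and "jfgf":
  Position 0: 'b' from first, 'j' from second => "bj"
  Position 1: 'e' from first, 'f' from second => "ef"
  Position 2: 'a' from first, 'g' from second => "ag"
  Position 3: 'c' from first, 'f' from second => "cf"
Result: bjefagcf

bjefagcf


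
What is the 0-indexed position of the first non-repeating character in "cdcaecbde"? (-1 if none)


Input: cdcaecbde
Character frequencies:
  'a': 1
  'b': 1
  'c': 3
  'd': 2
  'e': 2
Scanning left to right for freq == 1:
  Position 0 ('c'): freq=3, skip
  Position 1 ('d'): freq=2, skip
  Position 2 ('c'): freq=3, skip
  Position 3 ('a'): unique! => answer = 3

3


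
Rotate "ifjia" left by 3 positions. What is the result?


Input: "ifjia", rotate left by 3
First 3 characters: "ifj"
Remaining characters: "ia"
Concatenate remaining + first: "ia" + "ifj" = "iaifj"

iaifj


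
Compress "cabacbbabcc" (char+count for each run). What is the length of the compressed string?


Input: cabacbbabcc
Runs:
  'c' x 1 => "c1"
  'a' x 1 => "a1"
  'b' x 1 => "b1"
  'a' x 1 => "a1"
  'c' x 1 => "c1"
  'b' x 2 => "b2"
  'a' x 1 => "a1"
  'b' x 1 => "b1"
  'c' x 2 => "c2"
Compressed: "c1a1b1a1c1b2a1b1c2"
Compressed length: 18

18


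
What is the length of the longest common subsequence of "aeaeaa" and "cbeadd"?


LCS of "aeaeaa" and "cbeadd"
DP table:
           c    b    e    a    d    d
      0    0    0    0    0    0    0
  a   0    0    0    0    1    1    1
  e   0    0    0    1    1    1    1
  a   0    0    0    1    2    2    2
  e   0    0    0    1    2    2    2
  a   0    0    0    1    2    2    2
  a   0    0    0    1    2    2    2
LCS length = dp[6][6] = 2

2


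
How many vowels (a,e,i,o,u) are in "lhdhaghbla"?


Input: lhdhaghbla
Checking each character:
  'l' at position 0: consonant
  'h' at position 1: consonant
  'd' at position 2: consonant
  'h' at position 3: consonant
  'a' at position 4: vowel (running total: 1)
  'g' at position 5: consonant
  'h' at position 6: consonant
  'b' at position 7: consonant
  'l' at position 8: consonant
  'a' at position 9: vowel (running total: 2)
Total vowels: 2

2


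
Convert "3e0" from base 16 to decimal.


Input: "3e0" in base 16
Positional expansion:
  Digit '3' (value 3) x 16^2 = 768
  Digit 'e' (value 14) x 16^1 = 224
  Digit '0' (value 0) x 16^0 = 0
Sum = 992

992


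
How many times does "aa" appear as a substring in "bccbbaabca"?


Searching for "aa" in "bccbbaabca"
Scanning each position:
  Position 0: "bc" => no
  Position 1: "cc" => no
  Position 2: "cb" => no
  Position 3: "bb" => no
  Position 4: "ba" => no
  Position 5: "aa" => MATCH
  Position 6: "ab" => no
  Position 7: "bc" => no
  Position 8: "ca" => no
Total occurrences: 1

1


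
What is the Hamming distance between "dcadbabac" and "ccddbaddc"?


Comparing "dcadbabac" and "ccddbaddc" position by position:
  Position 0: 'd' vs 'c' => differ
  Position 1: 'c' vs 'c' => same
  Position 2: 'a' vs 'd' => differ
  Position 3: 'd' vs 'd' => same
  Position 4: 'b' vs 'b' => same
  Position 5: 'a' vs 'a' => same
  Position 6: 'b' vs 'd' => differ
  Position 7: 'a' vs 'd' => differ
  Position 8: 'c' vs 'c' => same
Total differences (Hamming distance): 4

4


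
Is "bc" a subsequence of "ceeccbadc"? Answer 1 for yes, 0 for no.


Check if "bc" is a subsequence of "ceeccbadc"
Greedy scan:
  Position 0 ('c'): no match needed
  Position 1 ('e'): no match needed
  Position 2 ('e'): no match needed
  Position 3 ('c'): no match needed
  Position 4 ('c'): no match needed
  Position 5 ('b'): matches sub[0] = 'b'
  Position 6 ('a'): no match needed
  Position 7 ('d'): no match needed
  Position 8 ('c'): matches sub[1] = 'c'
All 2 characters matched => is a subsequence

1


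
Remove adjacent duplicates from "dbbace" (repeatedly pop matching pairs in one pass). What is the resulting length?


Input: dbbace
Stack-based adjacent duplicate removal:
  Read 'd': push. Stack: d
  Read 'b': push. Stack: db
  Read 'b': matches stack top 'b' => pop. Stack: d
  Read 'a': push. Stack: da
  Read 'c': push. Stack: dac
  Read 'e': push. Stack: dace
Final stack: "dace" (length 4)

4


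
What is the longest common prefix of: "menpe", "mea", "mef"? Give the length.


Words: menpe, mea, mef
  Position 0: all 'm' => match
  Position 1: all 'e' => match
  Position 2: ('n', 'a', 'f') => mismatch, stop
LCP = "me" (length 2)

2


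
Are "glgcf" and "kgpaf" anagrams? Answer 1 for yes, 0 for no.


Strings: "glgcf", "kgpaf"
Sorted first:  cfggl
Sorted second: afgkp
Differ at position 0: 'c' vs 'a' => not anagrams

0


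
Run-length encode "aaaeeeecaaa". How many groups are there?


Input: aaaeeeecaaa
Scanning for consecutive runs:
  Group 1: 'a' x 3 (positions 0-2)
  Group 2: 'e' x 4 (positions 3-6)
  Group 3: 'c' x 1 (positions 7-7)
  Group 4: 'a' x 3 (positions 8-10)
Total groups: 4

4


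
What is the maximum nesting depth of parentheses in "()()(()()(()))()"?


Input: "()()(()()(()))()"
Tracking depth:
  Position 0 '(': depth becomes 1
  Position 1 ')': depth becomes 0
  Position 2 '(': depth becomes 1
  Position 3 ')': depth becomes 0
  Position 4 '(': depth becomes 1
  Position 5 '(': depth becomes 2
  Position 6 ')': depth becomes 1
  Position 7 '(': depth becomes 2
  Position 8 ')': depth becomes 1
  Position 9 '(': depth becomes 2
  Position 10 '(': depth becomes 3
  Position 11 ')': depth becomes 2
  Position 12 ')': depth becomes 1
  Position 13 ')': depth becomes 0
  Position 14 '(': depth becomes 1
  Position 15 ')': depth becomes 0
Maximum depth reached: 3

3


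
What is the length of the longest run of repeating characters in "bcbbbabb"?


Input: "bcbbbabb"
Scanning for longest run:
  Position 1 ('c'): new char, reset run to 1
  Position 2 ('b'): new char, reset run to 1
  Position 3 ('b'): continues run of 'b', length=2
  Position 4 ('b'): continues run of 'b', length=3
  Position 5 ('a'): new char, reset run to 1
  Position 6 ('b'): new char, reset run to 1
  Position 7 ('b'): continues run of 'b', length=2
Longest run: 'b' with length 3

3


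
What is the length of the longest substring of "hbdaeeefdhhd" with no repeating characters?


Input: "hbdaeeefdhhd"
Sliding window (track last position of each char):
  Position 0 ('h'): window [0,0] length 1 -- new best
  Position 1 ('b'): window [0,1] length 2 -- new best
  Position 2 ('d'): window [0,2] length 3 -- new best
  Position 3 ('a'): window [0,3] length 4 -- new best
  Position 4 ('e'): window [0,4] length 5 -- new best
  Position 5 ('e'): repeat (last at 4), move window start to 5
  Position 5 ('e'): window [5,5] length 1
  Position 6 ('e'): repeat (last at 5), move window start to 6
  Position 6 ('e'): window [6,6] length 1
  Position 7 ('f'): window [6,7] length 2
  Position 8 ('d'): window [6,8] length 3
  Position 9 ('h'): window [6,9] length 4
  Position 10 ('h'): repeat (last at 9), move window start to 10
  Position 10 ('h'): window [10,10] length 1
  Position 11 ('d'): window [10,11] length 2
Longest substring with no repeats: "hbdae" with length 5

5
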